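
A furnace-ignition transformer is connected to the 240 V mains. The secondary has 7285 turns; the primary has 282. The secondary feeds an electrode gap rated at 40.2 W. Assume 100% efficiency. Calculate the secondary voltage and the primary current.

V_s ≈ 6200 V, I_p ≈ 0.168 A

V_s = V_p × N_s/N_p = 240 × 7285/282 = 6200.0 V.
I_s = P/V_s = 40.2/6200.0 = 0.0064839 A.
I_p = I_s × N_s/N_p = 0.0064839 × 7285/282 = 0.168 A.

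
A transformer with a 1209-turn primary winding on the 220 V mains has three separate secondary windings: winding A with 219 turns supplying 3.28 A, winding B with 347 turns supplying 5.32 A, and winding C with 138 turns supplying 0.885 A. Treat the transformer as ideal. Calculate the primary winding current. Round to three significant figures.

V_A = 220 × 219/1209 = 39.851 V; V_B = 220 × 347/1209 = 63.143 V; V_C = 220 × 138/1209 = 25.112 V.
P_out = V_A I_A + V_B I_B + V_C I_C = 39.851×3.28 + 63.143×5.32 + 25.112×0.885 = 130.71 + 335.92 + 22.224 = 488.86 W.
Ideal ⇒ P_in = P_out, so I_p = P_out/V_p = 488.86/220 = 2.22 A.

I_p ≈ 2.22 A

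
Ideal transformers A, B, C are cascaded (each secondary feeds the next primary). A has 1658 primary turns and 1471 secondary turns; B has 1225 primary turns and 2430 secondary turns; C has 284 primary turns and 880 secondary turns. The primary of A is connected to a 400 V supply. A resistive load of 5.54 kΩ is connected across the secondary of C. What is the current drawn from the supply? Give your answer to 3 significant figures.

I_supply ≈ 2.15 A

Secondary of A: V = 400.00 × 1471/1658 = 354.89 V.
Secondary of B: V = 354.89 × 2430/1225 = 703.98 V.
Secondary of C: V = 703.98 × 880/284 = 2181.3 V.
I_load = 2181.3/5540 = 0.39374 A, so P_out = 2181.3 × 0.39374 = 858.89 W.
All ideal ⇒ P_in = P_out, so I_supply = 858.89/400 = 2.15 A.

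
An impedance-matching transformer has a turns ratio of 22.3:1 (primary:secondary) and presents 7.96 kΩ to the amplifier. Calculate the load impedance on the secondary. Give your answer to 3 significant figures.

Z_s ≈ 16.0 Ω

Z_s = Z_p/(N_p/N_s)² = 7960/22.3² = 16.0 Ω.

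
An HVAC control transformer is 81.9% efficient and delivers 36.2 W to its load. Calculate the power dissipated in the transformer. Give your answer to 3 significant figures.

P_in = P_out/η = 36.2/0.819 = 44.2002 W.
P_loss = P_in − P_out = 44.2002 − 36.2 = 8.00 W.

P_loss ≈ 8.00 W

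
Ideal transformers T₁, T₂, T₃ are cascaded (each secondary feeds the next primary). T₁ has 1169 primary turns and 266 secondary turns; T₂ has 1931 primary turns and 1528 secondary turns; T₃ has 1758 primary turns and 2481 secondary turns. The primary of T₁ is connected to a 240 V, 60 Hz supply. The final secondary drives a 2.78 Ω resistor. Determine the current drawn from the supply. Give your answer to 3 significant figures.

I_supply ≈ 5.57 A

After T₁: V = 240.00 × 266/1169 = 54.611 V.
After T₂: V = 54.611 × 1528/1931 = 43.214 V.
After T₃: V = 43.214 × 2481/1758 = 60.986 V.
I_load = 60.986/2.78 = 21.937 A, so P_out = 60.986 × 21.937 = 1337.9 W.
All ideal ⇒ P_in = P_out, so I_supply = 1337.9/240 = 5.57 A.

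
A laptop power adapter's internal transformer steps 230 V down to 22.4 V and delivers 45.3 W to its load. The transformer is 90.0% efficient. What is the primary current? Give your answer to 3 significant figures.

I_p ≈ 0.219 A

P_in = P_out/η = 45.3/0.900 = 50.333 W.
I_p = P_in/V_p = 50.333/230 = 0.219 A.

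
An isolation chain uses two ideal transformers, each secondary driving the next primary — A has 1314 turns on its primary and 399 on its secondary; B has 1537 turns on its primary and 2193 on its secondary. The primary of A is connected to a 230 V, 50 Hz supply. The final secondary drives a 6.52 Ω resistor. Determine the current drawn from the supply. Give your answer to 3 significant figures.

I_supply ≈ 6.62 A

Secondary of A: V = 230.00 × 399/1314 = 69.840 V.
Secondary of B: V = 69.840 × 2193/1537 = 99.648 V.
I_load = 99.648/6.52 = 15.283 A, so P_out = 99.648 × 15.283 = 1523.0 W.
All ideal ⇒ P_in = P_out, so I_supply = 1523.0/230 = 6.62 A.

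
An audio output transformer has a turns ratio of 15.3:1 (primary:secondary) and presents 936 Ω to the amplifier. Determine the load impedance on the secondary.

Z_s = Z_p/(N_p/N_s)² = 936/15.3² = 4.00 Ω.

Z_s ≈ 4.00 Ω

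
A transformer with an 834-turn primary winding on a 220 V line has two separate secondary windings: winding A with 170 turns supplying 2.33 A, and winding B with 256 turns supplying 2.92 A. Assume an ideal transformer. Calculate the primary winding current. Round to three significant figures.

V_A = 220 × 170/834 = 44.844 V; V_B = 220 × 256/834 = 67.530 V.
P_out = V_A I_A + V_B I_B = 44.844×2.33 + 67.530×2.92 = 104.49 + 197.19 = 301.67 W.
Ideal ⇒ P_in = P_out, so I_p = P_out/V_p = 301.67/220 = 1.37 A.

I_p ≈ 1.37 A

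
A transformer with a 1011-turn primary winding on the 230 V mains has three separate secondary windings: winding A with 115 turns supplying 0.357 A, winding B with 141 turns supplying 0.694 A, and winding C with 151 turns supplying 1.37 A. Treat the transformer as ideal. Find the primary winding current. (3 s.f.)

I_p ≈ 0.342 A

V_A = 230 × 115/1011 = 26.162 V; V_B = 230 × 141/1011 = 32.077 V; V_C = 230 × 151/1011 = 34.352 V.
P_out = V_A I_A + V_B I_B + V_C I_C = 26.162×0.357 + 32.077×0.694 + 34.352×1.37 = 9.3399 + 22.262 + 47.062 = 78.664 W.
Ideal ⇒ P_in = P_out, so I_p = P_out/V_p = 78.664/230 = 0.342 A.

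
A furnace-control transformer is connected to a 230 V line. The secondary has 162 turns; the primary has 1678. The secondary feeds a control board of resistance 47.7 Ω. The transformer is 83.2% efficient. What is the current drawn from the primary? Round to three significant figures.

I_p ≈ 0.0540 A

V_s = 230 × 162/1678 = 22.205 V.
I_s = V_s/R = 22.205/47.7 = 0.46551 A.
P_out = V_s I_s = 22.205 × 0.46551 = 10.337 W.
P_in = P_out/η = 10.337/0.832 = 12.424 W.
I_p = P_in/V_p = 12.424/230 = 0.0540 A.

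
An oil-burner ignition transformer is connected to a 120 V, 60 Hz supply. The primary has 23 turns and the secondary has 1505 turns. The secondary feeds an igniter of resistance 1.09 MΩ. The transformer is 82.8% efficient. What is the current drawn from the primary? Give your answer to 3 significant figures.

V_s = 120 × 1505/23 = 7852.2 V.
I_s = V_s/R = 7852.2/(1.09×10^6) = 0.0072038 A.
P_out = V_s I_s = 7852.2 × 0.0072038 = 56.566 W.
P_in = P_out/η = 56.566/0.828 = 68.316 W.
I_p = P_in/V_p = 68.316/120 = 0.569 A.

I_p ≈ 0.569 A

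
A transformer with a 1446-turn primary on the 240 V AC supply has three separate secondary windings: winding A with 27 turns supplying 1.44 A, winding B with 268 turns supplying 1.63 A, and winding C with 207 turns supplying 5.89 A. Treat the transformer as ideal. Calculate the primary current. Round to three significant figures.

I_p ≈ 1.17 A

V_A = 240 × 27/1446 = 4.4813 V; V_B = 240 × 268/1446 = 44.481 V; V_C = 240 × 207/1446 = 34.357 V.
P_out = V_A I_A + V_B I_B + V_C I_C = 4.4813×1.44 + 44.481×1.63 + 34.357×5.89 = 6.4531 + 72.505 + 202.36 = 281.32 W.
Ideal ⇒ P_in = P_out, so I_p = P_out/V_p = 281.32/240 = 1.17 A.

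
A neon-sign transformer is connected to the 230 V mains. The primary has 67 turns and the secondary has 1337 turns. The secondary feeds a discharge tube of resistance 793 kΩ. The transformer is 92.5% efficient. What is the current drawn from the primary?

I_p ≈ 0.125 A

V_s = 230 × 1337/67 = 4589.7 V.
I_s = V_s/R = 4589.7/793000 = 0.0057878 A.
P_out = V_s I_s = 4589.7 × 0.0057878 = 26.564 W.
P_in = P_out/η = 26.564/0.925 = 28.718 W.
I_p = P_in/V_p = 28.718/230 = 0.125 A.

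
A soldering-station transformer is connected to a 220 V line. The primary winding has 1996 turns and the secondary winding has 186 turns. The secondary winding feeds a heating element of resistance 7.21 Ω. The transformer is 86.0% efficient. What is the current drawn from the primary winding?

I_p ≈ 0.308 A

V_s = 220 × 186/1996 = 20.501 V.
I_s = V_s/R = 20.501/7.21 = 2.8434 A.
P_out = V_s I_s = 20.501 × 2.8434 = 58.293 W.
P_in = P_out/η = 58.293/0.860 = 67.782 W.
I_p = P_in/V_p = 67.782/220 = 0.308 A.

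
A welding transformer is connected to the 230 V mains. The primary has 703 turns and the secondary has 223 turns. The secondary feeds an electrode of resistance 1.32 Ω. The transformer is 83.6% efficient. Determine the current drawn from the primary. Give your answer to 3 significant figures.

V_s = 230 × 223/703 = 72.959 V.
I_s = V_s/R = 72.959/1.32 = 55.272 A.
P_out = V_s I_s = 72.959 × 55.272 = 4032.6 W.
P_in = P_out/η = 4032.6/0.836 = 4823.6 W.
I_p = P_in/V_p = 4823.6/230 = 21.0 A.

I_p ≈ 21.0 A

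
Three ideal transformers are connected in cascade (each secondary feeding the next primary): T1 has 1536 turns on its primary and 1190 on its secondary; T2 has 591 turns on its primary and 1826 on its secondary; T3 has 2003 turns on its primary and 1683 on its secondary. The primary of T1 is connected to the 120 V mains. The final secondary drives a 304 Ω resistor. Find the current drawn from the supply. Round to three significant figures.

I_supply ≈ 1.60 A

After T1: V = 120.00 × 1190/1536 = 92.969 V.
After T2: V = 92.969 × 1826/591 = 287.24 V.
After T3: V = 287.24 × 1683/2003 = 241.35 V.
I_load = 241.35/304 = 0.79393 A, so P_out = 241.35 × 0.79393 = 191.62 W.
All ideal ⇒ P_in = P_out, so I_supply = 191.62/120 = 1.60 A.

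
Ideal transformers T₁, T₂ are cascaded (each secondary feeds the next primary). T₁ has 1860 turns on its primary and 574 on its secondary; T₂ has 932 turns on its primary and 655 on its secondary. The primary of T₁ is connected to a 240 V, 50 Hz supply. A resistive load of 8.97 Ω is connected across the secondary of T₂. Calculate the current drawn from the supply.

Secondary of T₁: V = 240.00 × 574/1860 = 74.065 V.
Secondary of T₂: V = 74.065 × 655/932 = 52.052 V.
I_load = 52.052/8.97 = 5.8029 A, so P_out = 52.052 × 5.8029 = 302.05 W.
All ideal ⇒ P_in = P_out, so I_supply = 302.05/240 = 1.26 A.

I_supply ≈ 1.26 A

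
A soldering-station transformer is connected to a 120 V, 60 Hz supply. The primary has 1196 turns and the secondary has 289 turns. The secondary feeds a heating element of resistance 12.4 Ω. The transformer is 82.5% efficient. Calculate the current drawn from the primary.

V_s = 120 × 289/1196 = 28.997 V.
I_s = V_s/R = 28.997/12.4 = 2.3384 A.
P_out = V_s I_s = 28.997 × 2.3384 = 67.807 W.
P_in = P_out/η = 67.807/0.825 = 82.190 W.
I_p = P_in/V_p = 82.190/120 = 0.685 A.

I_p ≈ 0.685 A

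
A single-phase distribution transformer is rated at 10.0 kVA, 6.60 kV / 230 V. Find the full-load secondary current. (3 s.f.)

I_s ≈ 43.5 A

I_s = S/V_s = 10000/230 = 43.5 A.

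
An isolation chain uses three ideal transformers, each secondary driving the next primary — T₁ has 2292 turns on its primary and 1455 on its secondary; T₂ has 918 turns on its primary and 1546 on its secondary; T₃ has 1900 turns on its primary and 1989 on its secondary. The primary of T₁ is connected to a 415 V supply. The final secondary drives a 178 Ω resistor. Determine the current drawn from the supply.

Secondary of T₁: V = 415.00 × 1455/2292 = 263.45 V.
Secondary of T₂: V = 263.45 × 1546/918 = 443.67 V.
Secondary of T₃: V = 443.67 × 1989/1900 = 464.46 V.
I_load = 464.46/178 = 2.6093 A, so P_out = 464.46 × 2.6093 = 1211.9 W.
All ideal ⇒ P_in = P_out, so I_supply = 1211.9/415 = 2.92 A.

I_supply ≈ 2.92 A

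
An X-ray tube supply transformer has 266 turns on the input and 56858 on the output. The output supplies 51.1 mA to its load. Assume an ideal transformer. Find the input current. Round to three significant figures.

I_in ≈ 10.9 A

For an ideal transformer I_in/I_out = N_out/N_in, so I_in = 0.0511 × 56858/266 = 10.9 A.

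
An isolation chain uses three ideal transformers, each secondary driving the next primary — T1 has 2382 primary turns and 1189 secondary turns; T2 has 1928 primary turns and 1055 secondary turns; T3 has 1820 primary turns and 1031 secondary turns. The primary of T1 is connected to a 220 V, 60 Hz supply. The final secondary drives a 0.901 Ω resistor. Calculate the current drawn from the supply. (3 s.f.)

After T1: V = 220.00 × 1189/2382 = 109.82 V.
After T2: V = 109.82 × 1055/1928 = 60.091 V.
After T3: V = 60.091 × 1031/1820 = 34.040 V.
I_load = 34.040/0.901 = 37.781 A, so P_out = 34.040 × 37.781 = 1286.1 W.
All ideal ⇒ P_in = P_out, so I_supply = 1286.1/220 = 5.85 A.

I_supply ≈ 5.85 A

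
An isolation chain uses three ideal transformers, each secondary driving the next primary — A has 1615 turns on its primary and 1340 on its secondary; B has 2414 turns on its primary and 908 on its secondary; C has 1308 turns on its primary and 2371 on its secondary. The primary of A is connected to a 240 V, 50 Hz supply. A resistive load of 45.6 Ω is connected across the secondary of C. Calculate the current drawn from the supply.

I_supply ≈ 1.68 A

Secondary of A: V = 240.00 × 1340/1615 = 199.13 V.
Secondary of B: V = 199.13 × 908/2414 = 74.902 V.
Secondary of C: V = 74.902 × 2371/1308 = 135.77 V.
I_load = 135.77/45.6 = 2.9775 A, so P_out = 135.77 × 2.9775 = 404.27 W.
All ideal ⇒ P_in = P_out, so I_supply = 404.27/240 = 1.68 A.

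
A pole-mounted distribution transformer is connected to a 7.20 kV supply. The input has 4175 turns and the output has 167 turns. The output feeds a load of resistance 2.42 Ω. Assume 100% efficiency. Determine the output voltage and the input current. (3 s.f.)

V_out = V_in × N_out/N_in = 7200 × 167/4175 = 288.00 V.
I_out = V_out/R = 288.00/2.42 = 119.01 A.
I_in = I_out × N_out/N_in = 119.01 × 167/4175 = 4.76 A.

V_out ≈ 288 V, I_in ≈ 4.76 A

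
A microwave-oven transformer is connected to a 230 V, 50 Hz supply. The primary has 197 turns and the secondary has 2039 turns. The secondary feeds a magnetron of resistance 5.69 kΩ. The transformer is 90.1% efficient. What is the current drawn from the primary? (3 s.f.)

I_p ≈ 4.81 A

V_s = 230 × 2039/197 = 2380.6 V.
I_s = V_s/R = 2380.6/5690 = 0.41838 A.
P_out = V_s I_s = 2380.6 × 0.41838 = 995.97 W.
P_in = P_out/η = 995.97/0.901 = 1105.4 W.
I_p = P_in/V_p = 1105.4/230 = 4.81 A.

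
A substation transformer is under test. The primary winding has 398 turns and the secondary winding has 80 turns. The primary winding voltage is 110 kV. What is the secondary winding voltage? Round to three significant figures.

V_s/V_p = N_s/N_p, so V_s = 110000 × 80/398 = 22100 V.

V_s ≈ 22100 V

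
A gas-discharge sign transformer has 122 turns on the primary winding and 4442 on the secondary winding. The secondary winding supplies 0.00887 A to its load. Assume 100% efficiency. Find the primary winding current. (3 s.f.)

For an ideal transformer I_p/I_s = N_s/N_p, so I_p = 0.00887 × 4442/122 = 0.323 A.

I_p ≈ 0.323 A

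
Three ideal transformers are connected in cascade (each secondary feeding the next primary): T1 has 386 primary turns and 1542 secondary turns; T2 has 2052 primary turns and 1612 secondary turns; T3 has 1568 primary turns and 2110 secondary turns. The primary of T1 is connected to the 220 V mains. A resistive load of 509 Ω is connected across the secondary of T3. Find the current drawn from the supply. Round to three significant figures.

I_supply ≈ 7.71 A

After T1: V = 220.00 × 1542/386 = 878.86 V.
After T2: V = 878.86 × 1612/2052 = 690.41 V.
After T3: V = 690.41 × 2110/1568 = 929.06 V.
I_load = 929.06/509 = 1.8253 A, so P_out = 929.06 × 1.8253 = 1695.8 W.
All ideal ⇒ P_in = P_out, so I_supply = 1695.8/220 = 7.71 A.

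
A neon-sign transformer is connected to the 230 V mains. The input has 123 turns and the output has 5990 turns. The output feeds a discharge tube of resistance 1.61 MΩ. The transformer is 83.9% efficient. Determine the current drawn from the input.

V_out = 230 × 5990/123 = 11201 V.
I_out = V_out/R = 11201/(1.61×10^6) = 0.0069570 A.
P_out = V_out I_out = 11201 × 0.0069570 = 77.924 W.
P_in = P_out/η = 77.924/0.839 = 92.878 W.
I_in = P_in/V_in = 92.878/230 = 0.404 A.

I_in ≈ 0.404 A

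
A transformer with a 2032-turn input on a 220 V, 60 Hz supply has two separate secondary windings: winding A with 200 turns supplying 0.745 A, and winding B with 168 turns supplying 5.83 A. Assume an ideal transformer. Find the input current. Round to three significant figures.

V_A = 220 × 200/2032 = 21.654 V; V_B = 220 × 168/2032 = 18.189 V.
P_out = V_A I_A + V_B I_B = 21.654×0.745 + 18.189×5.83 = 16.132 + 106.04 = 122.17 W.
Ideal ⇒ P_in = P_out, so I_in = P_out/V_in = 122.17/220 = 0.555 A.

I_in ≈ 0.555 A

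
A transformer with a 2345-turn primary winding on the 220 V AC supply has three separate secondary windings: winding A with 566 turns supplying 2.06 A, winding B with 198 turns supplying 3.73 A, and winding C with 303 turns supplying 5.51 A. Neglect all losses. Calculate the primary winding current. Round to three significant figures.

I_p ≈ 1.52 A

V_A = 220 × 566/2345 = 53.100 V; V_B = 220 × 198/2345 = 18.576 V; V_C = 220 × 303/2345 = 28.426 V.
P_out = V_A I_A + V_B I_B + V_C I_C = 53.100×2.06 + 18.576×3.73 + 28.426×5.51 = 109.39 + 69.287 + 156.63 = 335.30 W.
Ideal ⇒ P_in = P_out, so I_p = P_out/V_p = 335.30/220 = 1.52 A.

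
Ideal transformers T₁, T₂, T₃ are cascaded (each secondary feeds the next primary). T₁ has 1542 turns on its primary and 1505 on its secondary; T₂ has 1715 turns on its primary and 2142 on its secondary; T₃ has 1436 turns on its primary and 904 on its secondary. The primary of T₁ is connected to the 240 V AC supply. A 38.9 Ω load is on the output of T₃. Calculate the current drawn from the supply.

Secondary of T₁: V = 240.00 × 1505/1542 = 234.24 V.
Secondary of T₂: V = 234.24 × 2142/1715 = 292.56 V.
Secondary of T₃: V = 292.56 × 904/1436 = 184.18 V.
I_load = 184.18/38.9 = 4.7346 A, so P_out = 184.18 × 4.7346 = 872.00 W.
All ideal ⇒ P_in = P_out, so I_supply = 872.00/240 = 3.63 A.

I_supply ≈ 3.63 A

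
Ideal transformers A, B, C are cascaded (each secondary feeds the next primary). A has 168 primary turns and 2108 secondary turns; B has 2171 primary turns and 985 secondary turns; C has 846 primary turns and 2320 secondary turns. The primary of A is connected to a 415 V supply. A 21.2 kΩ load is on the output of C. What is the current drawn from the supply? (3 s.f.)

I_supply ≈ 4.77 A

After A: V = 415.00 × 2108/168 = 5207.3 V.
After B: V = 5207.3 × 985/2171 = 2362.6 V.
After C: V = 2362.6 × 2320/846 = 6478.9 V.
I_load = 6478.9/21200 = 0.30561 A, so P_out = 6478.9 × 0.30561 = 1980.0 W.
All ideal ⇒ P_in = P_out, so I_supply = 1980.0/415 = 4.77 A.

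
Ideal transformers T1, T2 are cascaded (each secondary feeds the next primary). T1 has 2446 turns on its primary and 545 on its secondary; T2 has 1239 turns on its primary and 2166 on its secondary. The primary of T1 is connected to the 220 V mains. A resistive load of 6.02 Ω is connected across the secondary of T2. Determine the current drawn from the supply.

After T1: V = 220.00 × 545/2446 = 49.019 V.
After T2: V = 49.019 × 2166/1239 = 85.694 V.
I_load = 85.694/6.02 = 14.235 A, so P_out = 85.694 × 14.235 = 1219.8 W.
All ideal ⇒ P_in = P_out, so I_supply = 1219.8/220 = 5.54 A.

I_supply ≈ 5.54 A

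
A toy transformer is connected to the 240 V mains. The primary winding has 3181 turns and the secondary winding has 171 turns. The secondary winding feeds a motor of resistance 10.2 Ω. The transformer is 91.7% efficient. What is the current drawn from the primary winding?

I_p ≈ 0.0741 A

V_s = 240 × 171/3181 = 12.902 V.
I_s = V_s/R = 12.902/10.2 = 1.2649 A.
P_out = V_s I_s = 12.902 × 1.2649 = 16.319 W.
P_in = P_out/η = 16.319/0.917 = 17.796 W.
I_p = P_in/V_p = 17.796/240 = 0.0741 A.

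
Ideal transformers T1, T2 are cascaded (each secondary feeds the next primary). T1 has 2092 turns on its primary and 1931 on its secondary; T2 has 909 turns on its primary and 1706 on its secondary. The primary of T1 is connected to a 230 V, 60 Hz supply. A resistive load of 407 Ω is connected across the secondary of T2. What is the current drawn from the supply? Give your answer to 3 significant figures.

I_supply ≈ 1.70 A

After T1: V = 230.00 × 1931/2092 = 212.30 V.
After T2: V = 212.30 × 1706/909 = 398.44 V.
I_load = 398.44/407 = 0.97897 A, so P_out = 398.44 × 0.97897 = 390.06 W.
All ideal ⇒ P_in = P_out, so I_supply = 390.06/230 = 1.70 A.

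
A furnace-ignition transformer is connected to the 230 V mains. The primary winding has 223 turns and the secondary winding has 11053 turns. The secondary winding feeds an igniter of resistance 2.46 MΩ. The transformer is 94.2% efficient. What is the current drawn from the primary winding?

V_s = 230 × 11053/223 = 11400 V.
I_s = V_s/R = 11400/(2.46×10^6) = 0.0046341 A.
P_out = V_s I_s = 11400 × 0.0046341 = 52.829 W.
P_in = P_out/η = 52.829/0.942 = 56.082 W.
I_p = P_in/V_p = 56.082/230 = 0.244 A.

I_p ≈ 0.244 A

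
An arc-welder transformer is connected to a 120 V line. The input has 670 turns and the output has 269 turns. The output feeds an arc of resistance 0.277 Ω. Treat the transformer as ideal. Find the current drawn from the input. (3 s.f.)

V_out = V_in × N_out/N_in = 120 × 269/670 = 48.179 V.
I_out = V_out/R = 48.179/0.277 = 173.93 A.
For an ideal transformer I_in N_in = I_out N_out, so I_in = 173.93 × 269/670 = 69.8 A.

I_in ≈ 69.8 A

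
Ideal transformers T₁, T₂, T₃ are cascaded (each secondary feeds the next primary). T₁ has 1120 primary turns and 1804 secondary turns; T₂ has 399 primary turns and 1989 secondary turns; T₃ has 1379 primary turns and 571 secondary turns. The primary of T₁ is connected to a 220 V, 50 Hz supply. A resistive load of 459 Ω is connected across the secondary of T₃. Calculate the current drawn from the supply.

I_supply ≈ 5.30 A

After T₁: V = 220.00 × 1804/1120 = 354.36 V.
After T₂: V = 354.36 × 1989/399 = 1766.5 V.
After T₃: V = 1766.5 × 571/1379 = 731.43 V.
I_load = 731.43/459 = 1.5935 A, so P_out = 731.43 × 1.5935 = 1165.6 W.
All ideal ⇒ P_in = P_out, so I_supply = 1165.6/220 = 5.30 A.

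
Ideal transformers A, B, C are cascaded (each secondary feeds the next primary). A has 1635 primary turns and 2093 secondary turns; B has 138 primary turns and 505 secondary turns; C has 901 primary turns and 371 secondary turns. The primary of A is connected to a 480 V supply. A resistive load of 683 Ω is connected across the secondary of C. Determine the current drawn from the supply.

After A: V = 480.00 × 2093/1635 = 614.46 V.
After B: V = 614.46 × 505/138 = 2248.6 V.
After C: V = 2248.6 × 371/901 = 925.88 V.
I_load = 925.88/683 = 1.3556 A, so P_out = 925.88 × 1.3556 = 1255.1 W.
All ideal ⇒ P_in = P_out, so I_supply = 1255.1/480 = 2.61 A.

I_supply ≈ 2.61 A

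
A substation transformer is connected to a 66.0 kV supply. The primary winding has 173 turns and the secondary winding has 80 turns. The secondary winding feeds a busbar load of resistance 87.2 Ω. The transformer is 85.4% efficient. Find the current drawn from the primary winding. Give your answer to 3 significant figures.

I_p ≈ 190 A

V_s = 66000 × 80/173 = 30520 V.
I_s = V_s/R = 30520/87.2 = 350.00 A.
P_out = V_s I_s = 30520 × 350.00 = 1.0682×10^7 W.
P_in = P_out/η = 1.0682×10^7/0.854 = 1.2508×10^7 W.
I_p = P_in/V_p = 1.2508×10^7/66000 = 190 A.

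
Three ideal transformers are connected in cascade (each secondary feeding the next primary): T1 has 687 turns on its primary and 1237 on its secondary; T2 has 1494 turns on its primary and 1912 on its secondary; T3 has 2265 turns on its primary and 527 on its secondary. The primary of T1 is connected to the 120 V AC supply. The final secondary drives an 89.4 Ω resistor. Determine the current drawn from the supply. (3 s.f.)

I_supply ≈ 0.386 A

After T1: V = 120.00 × 1237/687 = 216.07 V.
After T2: V = 216.07 × 1912/1494 = 276.52 V.
After T3: V = 276.52 × 527/2265 = 64.339 V.
I_load = 64.339/89.4 = 0.71967 A, so P_out = 64.339 × 0.71967 = 46.303 W.
All ideal ⇒ P_in = P_out, so I_supply = 46.303/120 = 0.386 A.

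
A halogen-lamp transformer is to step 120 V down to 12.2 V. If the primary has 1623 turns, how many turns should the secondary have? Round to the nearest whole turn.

N_s/N_p = V_s/V_p, so N_s = 1623 × 12.2/120 = 165.0 ≈ 165 turns.

N_s = 165 turns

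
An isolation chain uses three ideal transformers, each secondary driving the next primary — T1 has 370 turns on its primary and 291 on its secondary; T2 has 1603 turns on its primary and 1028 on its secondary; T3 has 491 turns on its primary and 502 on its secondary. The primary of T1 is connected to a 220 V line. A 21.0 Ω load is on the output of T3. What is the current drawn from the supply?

Secondary of T1: V = 220.00 × 291/370 = 173.03 V.
Secondary of T2: V = 173.03 × 1028/1603 = 110.96 V.
Secondary of T3: V = 110.96 × 502/491 = 113.45 V.
I_load = 113.45/21.0 = 5.4023 A, so P_out = 113.45 × 5.4023 = 612.88 W.
All ideal ⇒ P_in = P_out, so I_supply = 612.88/220 = 2.79 A.

I_supply ≈ 2.79 A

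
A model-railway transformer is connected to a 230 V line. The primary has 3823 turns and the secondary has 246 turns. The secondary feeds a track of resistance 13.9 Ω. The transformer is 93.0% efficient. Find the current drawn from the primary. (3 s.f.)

I_p ≈ 0.0737 A

V_s = 230 × 246/3823 = 14.800 V.
I_s = V_s/R = 14.800/13.9 = 1.0647 A.
P_out = V_s I_s = 14.800 × 1.0647 = 15.758 W.
P_in = P_out/η = 15.758/0.930 = 16.944 W.
I_p = P_in/V_p = 16.944/230 = 0.0737 A.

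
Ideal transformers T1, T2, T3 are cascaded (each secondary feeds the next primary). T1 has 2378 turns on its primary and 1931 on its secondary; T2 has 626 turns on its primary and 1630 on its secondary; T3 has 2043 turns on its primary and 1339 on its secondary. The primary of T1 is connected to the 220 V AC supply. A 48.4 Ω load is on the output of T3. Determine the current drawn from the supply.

I_supply ≈ 8.73 A

Secondary of T1: V = 220.00 × 1931/2378 = 178.65 V.
Secondary of T2: V = 178.65 × 1630/626 = 465.16 V.
Secondary of T3: V = 465.16 × 1339/2043 = 304.87 V.
I_load = 304.87/48.4 = 6.2990 A, so P_out = 304.87 × 6.2990 = 1920.4 W.
All ideal ⇒ P_in = P_out, so I_supply = 1920.4/220 = 8.73 A.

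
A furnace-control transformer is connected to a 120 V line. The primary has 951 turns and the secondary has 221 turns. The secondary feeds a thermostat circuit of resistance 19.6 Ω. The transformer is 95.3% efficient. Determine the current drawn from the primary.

I_p ≈ 0.347 A

V_s = 120 × 221/951 = 27.886 V.
I_s = V_s/R = 27.886/19.6 = 1.4228 A.
P_out = V_s I_s = 27.886 × 1.4228 = 39.676 W.
P_in = P_out/η = 39.676/0.953 = 41.633 W.
I_p = P_in/V_p = 41.633/120 = 0.347 A.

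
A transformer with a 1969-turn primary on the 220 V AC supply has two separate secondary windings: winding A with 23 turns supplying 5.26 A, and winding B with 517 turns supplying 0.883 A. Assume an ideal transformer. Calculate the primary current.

I_p ≈ 0.293 A

V_A = 220 × 23/1969 = 2.5698 V; V_B = 220 × 517/1969 = 57.765 V.
P_out = V_A I_A + V_B I_B = 2.5698×5.26 + 57.765×0.883 = 13.517 + 51.007 = 64.524 W.
Ideal ⇒ P_in = P_out, so I_p = P_out/V_p = 64.524/220 = 0.293 A.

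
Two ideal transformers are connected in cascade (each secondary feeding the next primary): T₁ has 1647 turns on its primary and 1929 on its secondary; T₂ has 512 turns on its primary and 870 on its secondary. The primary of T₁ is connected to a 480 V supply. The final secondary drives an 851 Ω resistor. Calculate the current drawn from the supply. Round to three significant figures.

I_supply ≈ 2.23 A

Secondary of T₁: V = 480.00 × 1929/1647 = 562.19 V.
Secondary of T₂: V = 562.19 × 870/512 = 955.28 V.
I_load = 955.28/851 = 1.1225 A, so P_out = 955.28 × 1.1225 = 1072.3 W.
All ideal ⇒ P_in = P_out, so I_supply = 1072.3/480 = 2.23 A.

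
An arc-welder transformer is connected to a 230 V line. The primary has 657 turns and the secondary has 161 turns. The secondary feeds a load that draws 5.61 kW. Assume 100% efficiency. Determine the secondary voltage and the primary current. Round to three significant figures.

V_s ≈ 56.4 V, I_p ≈ 24.4 A

V_s = V_p × N_s/N_p = 230 × 161/657 = 56.362 V.
I_s = P/V_s = 5610/56.362 = 99.535 A.
I_p = I_s × N_s/N_p = 99.535 × 161/657 = 24.4 A.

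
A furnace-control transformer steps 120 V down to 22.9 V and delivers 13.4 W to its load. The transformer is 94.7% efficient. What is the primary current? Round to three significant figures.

P_in = P_out/η = 13.4/0.947 = 14.150 W.
I_p = P_in/V_p = 14.150/120 = 0.118 A.

I_p ≈ 0.118 A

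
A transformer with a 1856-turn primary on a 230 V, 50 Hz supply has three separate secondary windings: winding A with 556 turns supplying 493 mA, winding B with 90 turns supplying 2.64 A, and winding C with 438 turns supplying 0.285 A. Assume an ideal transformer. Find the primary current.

V_A = 230 × 556/1856 = 68.901 V; V_B = 230 × 90/1856 = 11.153 V; V_C = 230 × 438/1856 = 54.278 V.
P_out = V_A I_A + V_B I_B + V_C I_C = 68.901×0.493 + 11.153×2.64 + 54.278×0.285 = 33.968 + 29.444 + 15.469 = 78.881 W.
Ideal ⇒ P_in = P_out, so I_p = P_out/V_p = 78.881/230 = 0.343 A.

I_p ≈ 0.343 A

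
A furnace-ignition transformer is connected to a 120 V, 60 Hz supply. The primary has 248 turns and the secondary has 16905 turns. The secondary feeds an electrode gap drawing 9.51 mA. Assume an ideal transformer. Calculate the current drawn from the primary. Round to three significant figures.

I_p ≈ 0.648 A

For an ideal transformer I_p N_p = I_s N_s, so I_p = 0.00951 × 16905/248 = 0.648 A.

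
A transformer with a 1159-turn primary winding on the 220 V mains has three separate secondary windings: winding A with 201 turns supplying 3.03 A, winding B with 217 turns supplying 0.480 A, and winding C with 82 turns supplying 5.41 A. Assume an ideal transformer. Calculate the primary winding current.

I_p ≈ 0.998 A

V_A = 220 × 201/1159 = 38.154 V; V_B = 220 × 217/1159 = 41.191 V; V_C = 220 × 82/1159 = 15.565 V.
P_out = V_A I_A + V_B I_B + V_C I_C = 38.154×3.03 + 41.191×0.480 + 15.565×5.41 = 115.61 + 19.772 + 84.207 = 219.58 W.
Ideal ⇒ P_in = P_out, so I_p = P_out/V_p = 219.58/220 = 0.998 A.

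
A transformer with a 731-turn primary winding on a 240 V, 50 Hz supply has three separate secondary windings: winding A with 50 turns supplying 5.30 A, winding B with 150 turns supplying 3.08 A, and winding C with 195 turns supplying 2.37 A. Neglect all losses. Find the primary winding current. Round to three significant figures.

V_A = 240 × 50/731 = 16.416 V; V_B = 240 × 150/731 = 49.248 V; V_C = 240 × 195/731 = 64.022 V.
P_out = V_A I_A + V_B I_B + V_C I_C = 16.416×5.30 + 49.248×3.08 + 64.022×2.37 = 87.004 + 151.68 + 151.73 = 390.42 W.
Ideal ⇒ P_in = P_out, so I_p = P_out/V_p = 390.42/240 = 1.63 A.

I_p ≈ 1.63 A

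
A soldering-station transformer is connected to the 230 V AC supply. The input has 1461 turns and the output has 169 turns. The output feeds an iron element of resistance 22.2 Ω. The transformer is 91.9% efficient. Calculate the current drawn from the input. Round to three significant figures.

I_in ≈ 0.151 A

V_out = 230 × 169/1461 = 26.605 V.
I_out = V_out/R = 26.605/22.2 = 1.1984 A.
P_out = V_out I_out = 26.605 × 1.1984 = 31.884 W.
P_in = P_out/η = 31.884/0.919 = 34.694 W.
I_in = P_in/V_in = 34.694/230 = 0.151 A.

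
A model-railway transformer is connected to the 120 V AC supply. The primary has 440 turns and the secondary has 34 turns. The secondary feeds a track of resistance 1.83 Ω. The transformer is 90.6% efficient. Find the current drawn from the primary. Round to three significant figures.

V_s = 120 × 34/440 = 9.2727 V.
I_s = V_s/R = 9.2727/1.83 = 5.0671 A.
P_out = V_s I_s = 9.2727 × 5.0671 = 46.986 W.
P_in = P_out/η = 46.986/0.906 = 51.860 W.
I_p = P_in/V_p = 51.860/120 = 0.432 A.

I_p ≈ 0.432 A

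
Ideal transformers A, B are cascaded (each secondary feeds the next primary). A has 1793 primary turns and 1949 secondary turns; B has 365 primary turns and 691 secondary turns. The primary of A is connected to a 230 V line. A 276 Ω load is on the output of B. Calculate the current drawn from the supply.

Secondary of A: V = 230.00 × 1949/1793 = 250.01 V.
Secondary of B: V = 250.01 × 691/365 = 473.31 V.
I_load = 473.31/276 = 1.7149 A, so P_out = 473.31 × 1.7149 = 811.67 W.
All ideal ⇒ P_in = P_out, so I_supply = 811.67/230 = 3.53 A.

I_supply ≈ 3.53 A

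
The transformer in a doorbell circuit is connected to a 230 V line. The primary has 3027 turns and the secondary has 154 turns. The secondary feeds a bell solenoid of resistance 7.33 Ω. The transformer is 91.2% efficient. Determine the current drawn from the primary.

V_s = 230 × 154/3027 = 11.701 V.
I_s = V_s/R = 11.701/7.33 = 1.5964 A.
P_out = V_s I_s = 11.701 × 1.5964 = 18.680 W.
P_in = P_out/η = 18.680/0.912 = 20.482 W.
I_p = P_in/V_p = 20.482/230 = 0.0891 A.

I_p ≈ 0.0891 A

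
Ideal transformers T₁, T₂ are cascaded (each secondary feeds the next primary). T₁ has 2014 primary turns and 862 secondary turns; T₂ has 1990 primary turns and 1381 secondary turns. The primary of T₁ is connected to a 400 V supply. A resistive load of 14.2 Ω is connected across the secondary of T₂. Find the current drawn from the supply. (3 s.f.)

I_supply ≈ 2.49 A

After T₁: V = 400.00 × 862/2014 = 171.20 V.
After T₂: V = 171.20 × 1381/1990 = 118.81 V.
I_load = 118.81/14.2 = 8.3668 A, so P_out = 118.81 × 8.3668 = 994.05 W.
All ideal ⇒ P_in = P_out, so I_supply = 994.05/400 = 2.49 A.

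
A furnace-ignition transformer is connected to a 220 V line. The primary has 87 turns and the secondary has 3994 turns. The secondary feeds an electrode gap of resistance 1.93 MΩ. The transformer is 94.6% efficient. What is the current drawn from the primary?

V_s = 220 × 3994/87 = 10100 V.
I_s = V_s/R = 10100/(1.93×10^6) = 0.0052330 A.
P_out = V_s I_s = 10100 × 0.0052330 = 52.853 W.
P_in = P_out/η = 52.853/0.946 = 55.869 W.
I_p = P_in/V_p = 55.869/220 = 0.254 A.

I_p ≈ 0.254 A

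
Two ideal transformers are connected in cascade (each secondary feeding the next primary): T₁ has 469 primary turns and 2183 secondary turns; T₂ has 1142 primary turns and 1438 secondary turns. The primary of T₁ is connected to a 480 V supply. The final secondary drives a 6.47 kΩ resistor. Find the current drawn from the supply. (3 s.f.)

I_supply ≈ 2.55 A

After T₁: V = 480.00 × 2183/469 = 2234.2 V.
After T₂: V = 2234.2 × 1438/1142 = 2813.3 V.
I_load = 2813.3/6470 = 0.43482 A, so P_out = 2813.3 × 0.43482 = 1223.3 W.
All ideal ⇒ P_in = P_out, so I_supply = 1223.3/480 = 2.55 A.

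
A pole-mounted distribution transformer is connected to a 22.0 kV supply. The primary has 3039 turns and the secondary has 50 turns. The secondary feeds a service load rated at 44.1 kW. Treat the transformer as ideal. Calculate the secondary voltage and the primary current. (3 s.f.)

V_s = V_p × N_s/N_p = 22000 × 50/3039 = 361.96 V.
I_s = P/V_s = 44100/361.96 = 121.84 A.
I_p = I_s × N_s/N_p = 121.84 × 50/3039 = 2.00 A.

V_s ≈ 362 V, I_p ≈ 2.00 A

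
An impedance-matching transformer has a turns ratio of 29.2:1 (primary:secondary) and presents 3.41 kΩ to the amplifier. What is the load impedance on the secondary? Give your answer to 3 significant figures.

Z_s = Z_p/(N_p/N_s)² = 3410/29.2² = 4.00 Ω.

Z_s ≈ 4.00 Ω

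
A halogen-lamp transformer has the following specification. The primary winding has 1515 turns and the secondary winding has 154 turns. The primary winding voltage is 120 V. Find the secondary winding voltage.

V_s/V_p = N_s/N_p, so V_s = 120 × 154/1515 = 12.2 V.

V_s ≈ 12.2 V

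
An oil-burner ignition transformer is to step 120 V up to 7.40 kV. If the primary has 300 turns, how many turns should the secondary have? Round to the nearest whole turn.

N_s = 18500 turns

N_s/N_p = V_s/V_p, so N_s = 300 × 7400/120 = 18500.0 ≈ 18500 turns.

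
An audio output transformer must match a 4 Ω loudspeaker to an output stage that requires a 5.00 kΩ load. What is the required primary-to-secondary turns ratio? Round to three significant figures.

Z_p/Z_s = (N_p/N_s)², so N_p/N_s = √(5000/4) = √1250 = 35.4.

N_p/N_s ≈ 35.4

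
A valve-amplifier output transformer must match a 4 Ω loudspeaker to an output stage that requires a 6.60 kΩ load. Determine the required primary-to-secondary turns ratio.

Z_p/Z_s = (N_p/N_s)², so N_p/N_s = √(6600/4) = √1650 = 40.6.

N_p/N_s ≈ 40.6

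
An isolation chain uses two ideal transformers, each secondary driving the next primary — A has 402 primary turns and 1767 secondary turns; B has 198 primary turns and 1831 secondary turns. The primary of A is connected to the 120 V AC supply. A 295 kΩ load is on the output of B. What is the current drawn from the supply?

After A: V = 120.00 × 1767/402 = 527.46 V.
After B: V = 527.46 × 1831/198 = 4877.7 V.
I_load = 4877.7/295000 = 0.016535 A, so P_out = 4877.7 × 0.016535 = 80.651 W.
All ideal ⇒ P_in = P_out, so I_supply = 80.651/120 = 0.672 A.

I_supply ≈ 0.672 A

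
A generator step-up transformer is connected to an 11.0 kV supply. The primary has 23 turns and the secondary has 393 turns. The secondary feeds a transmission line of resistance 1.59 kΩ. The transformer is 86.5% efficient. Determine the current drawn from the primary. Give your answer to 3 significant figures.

V_s = 11000 × 393/23 = 187960 V.
I_s = V_s/R = 187960/1590 = 118.21 A.
P_out = V_s I_s = 187960 × 118.21 = 2.2219×10^7 W.
P_in = P_out/η = 2.2219×10^7/0.865 = 2.5686×10^7 W.
I_p = P_in/V_p = 2.5686×10^7/11000 = 2340 A.

I_p ≈ 2340 A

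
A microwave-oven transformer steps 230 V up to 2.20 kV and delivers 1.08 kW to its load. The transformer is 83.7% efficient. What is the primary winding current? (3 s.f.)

P_in = P_out/η = 1080/0.837 = 1290.3 W.
I_p = P_in/V_p = 1290.3/230 = 5.61 A.

I_p ≈ 5.61 A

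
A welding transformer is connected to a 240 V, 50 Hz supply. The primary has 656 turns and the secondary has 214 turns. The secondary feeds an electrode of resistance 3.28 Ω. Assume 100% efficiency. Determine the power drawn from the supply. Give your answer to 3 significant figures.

V_s = V_p × N_s/N_p = 240 × 214/656 = 78.293 V.
I_s = V_s/R = 78.293/3.28 = 23.870 A.
I_p = I_s × N_s/N_p = 23.870 × 214/656 = 7.7868 A.
P = V_p I_p = 240 × 7.7868 = 1870 W.

P ≈ 1870 W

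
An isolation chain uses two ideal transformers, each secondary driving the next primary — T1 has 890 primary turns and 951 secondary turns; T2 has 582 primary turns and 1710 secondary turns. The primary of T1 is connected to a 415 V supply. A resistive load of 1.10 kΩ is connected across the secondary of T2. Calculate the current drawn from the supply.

I_supply ≈ 3.72 A

After T1: V = 415.00 × 951/890 = 443.44 V.
After T2: V = 443.44 × 1710/582 = 1302.9 V.
I_load = 1302.9/1100 = 1.1845 A, so P_out = 1302.9 × 1.1845 = 1543.2 W.
All ideal ⇒ P_in = P_out, so I_supply = 1543.2/415 = 3.72 A.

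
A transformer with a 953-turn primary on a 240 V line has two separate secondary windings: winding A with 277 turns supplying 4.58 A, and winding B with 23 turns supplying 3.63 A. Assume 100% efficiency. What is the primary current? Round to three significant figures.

I_p ≈ 1.42 A

V_A = 240 × 277/953 = 69.759 V; V_B = 240 × 23/953 = 5.7922 V.
P_out = V_A I_A + V_B I_B = 69.759×4.58 + 5.7922×3.63 = 319.49 + 21.026 = 340.52 W.
Ideal ⇒ P_in = P_out, so I_p = P_out/V_p = 340.52/240 = 1.42 A.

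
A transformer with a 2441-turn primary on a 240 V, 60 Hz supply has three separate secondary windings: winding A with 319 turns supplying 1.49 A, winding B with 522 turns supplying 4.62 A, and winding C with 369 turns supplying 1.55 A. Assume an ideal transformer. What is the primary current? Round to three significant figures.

V_A = 240 × 319/2441 = 31.364 V; V_B = 240 × 522/2441 = 51.323 V; V_C = 240 × 369/2441 = 36.280 V.
P_out = V_A I_A + V_B I_B + V_C I_C = 31.364×1.49 + 51.323×4.62 + 36.280×1.55 = 46.733 + 237.11 + 56.234 = 340.08 W.
Ideal ⇒ P_in = P_out, so I_p = P_out/V_p = 340.08/240 = 1.42 A.

I_p ≈ 1.42 A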